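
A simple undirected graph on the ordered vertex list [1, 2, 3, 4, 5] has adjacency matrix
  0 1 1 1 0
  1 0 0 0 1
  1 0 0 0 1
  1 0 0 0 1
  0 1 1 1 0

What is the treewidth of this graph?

A width-2 tree decomposition is:
Bags: B1 = {1, 3, 5}  B2 = {1, 2, 5}  B3 = {1, 4, 5}
Tree: B1–B2, B2–B3
Every bag has size at most 3, so the width is 3 − 1 = 2 and tw(G) ≤ 2. For the lower bound, G contains the cycle 1–3–5–2–1, so G is not a forest; only forests have treewidth ≤ 1, hence tw(G) ≥ 2. Therefore the treewidth is 2.

2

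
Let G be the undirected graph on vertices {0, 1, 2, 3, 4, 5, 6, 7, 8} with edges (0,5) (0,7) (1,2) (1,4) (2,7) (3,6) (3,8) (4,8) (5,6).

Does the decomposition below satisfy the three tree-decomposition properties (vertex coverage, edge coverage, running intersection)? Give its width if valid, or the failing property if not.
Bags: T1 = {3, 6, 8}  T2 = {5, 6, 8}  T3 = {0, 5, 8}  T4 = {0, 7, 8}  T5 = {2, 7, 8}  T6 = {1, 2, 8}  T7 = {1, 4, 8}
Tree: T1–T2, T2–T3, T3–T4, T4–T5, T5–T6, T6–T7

Yes; width 2.

Every vertex of G appears in some bag (union = {0, 1, 2, 3, 4, 5, 6, 7, 8}); every edge is covered by a bag; and for each vertex v the set of bags containing v is connected in the bag tree. The decomposition is therefore valid. The largest bag has 3 vertices, so the width is 2.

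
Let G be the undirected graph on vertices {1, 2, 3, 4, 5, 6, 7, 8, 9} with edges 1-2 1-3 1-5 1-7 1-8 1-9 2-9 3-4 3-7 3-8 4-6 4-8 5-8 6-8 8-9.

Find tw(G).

A width-2 tree decomposition is:
Bags: B1 = {1, 8, 9}  B2 = {1, 3, 8}  B3 = {3, 4, 8}  B4 = {1, 3, 7}  B5 = {4, 6, 8}  B6 = {1, 5, 8}  B7 = {1, 2, 9}
Tree: B1–B2, B2–B3, B2–B4, B3–B5, B1–B6, B1–B7
Every bag has size at most 3, so the width is 3 − 1 = 2 and tw(G) ≤ 2. For the lower bound, the 3 vertices {1, 8, 9} are pairwise adjacent, and any tree decomposition puts a clique entirely inside one bag — forcing width ≥ 2. The upper and lower bounds meet at 2, so that is the treewidth.

2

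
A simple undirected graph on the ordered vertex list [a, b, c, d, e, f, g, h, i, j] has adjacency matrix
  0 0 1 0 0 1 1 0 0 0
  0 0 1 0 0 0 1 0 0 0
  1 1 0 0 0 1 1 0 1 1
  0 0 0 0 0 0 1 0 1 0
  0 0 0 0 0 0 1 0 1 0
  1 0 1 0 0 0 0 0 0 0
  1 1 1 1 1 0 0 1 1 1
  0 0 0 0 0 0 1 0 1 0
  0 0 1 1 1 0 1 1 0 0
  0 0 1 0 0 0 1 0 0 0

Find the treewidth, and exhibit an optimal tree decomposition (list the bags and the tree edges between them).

The largest bag has 3 vertices, giving width 2; this decomposition certifies tw(G) ≤ 2. For the lower bound, the 3 vertices {c, g, j} are pairwise adjacent, and any tree decomposition puts a clique entirely inside one bag — forcing width ≥ 2. The upper and lower bounds meet at 2, so that is the treewidth.

Treewidth 2.
One such decomposition:
Bags: B1 = {c, g, i}  B2 = {a, c, g}  B3 = {c, g, j}  B4 = {b, c, g}  B5 = {g, h, i}  B6 = {e, g, i}  B7 = {a, c, f}  B8 = {d, g, i}
Tree: B1–B2, B2–B3, B2–B4, B1–B5, B1–B6, B2–B7, B1–B8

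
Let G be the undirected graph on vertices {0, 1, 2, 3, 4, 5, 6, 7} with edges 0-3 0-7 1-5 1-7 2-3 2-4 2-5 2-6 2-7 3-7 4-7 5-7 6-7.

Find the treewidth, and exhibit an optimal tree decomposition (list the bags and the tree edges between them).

Treewidth 2.
Bags: B1 = {2, 5, 7}  B2 = {1, 5, 7}  B3 = {2, 4, 7}  B4 = {2, 6, 7}  B5 = {2, 3, 7}  B6 = {0, 3, 7}
Tree: B1–B2, B1–B3, B1–B4, B1–B5, B5–B6

Every bag has size at most 3, so the width is 3 − 1 = 2 and tw(G) ≤ 2. On the other hand G contains the 3-clique {0, 3, 7}. A clique must lie in a single bag of any decomposition, so no decomposition can have width below 2. Hence tw(G) = 2 exactly.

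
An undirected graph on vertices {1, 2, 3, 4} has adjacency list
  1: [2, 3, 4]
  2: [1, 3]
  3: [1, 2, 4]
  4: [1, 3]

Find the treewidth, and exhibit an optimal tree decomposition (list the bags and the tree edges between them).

Treewidth 2.
Bags: B1 = {1, 3, 4}  B2 = {1, 2, 3}
Tree: B1–B2

The largest bag has 3 vertices, giving width 2; this decomposition certifies tw(G) ≤ 2. On the other hand G contains the 3-clique {1, 2, 3}. A clique must lie in a single bag of any decomposition, so no decomposition can have width below 2. Combining the bounds, tw(G) = 2.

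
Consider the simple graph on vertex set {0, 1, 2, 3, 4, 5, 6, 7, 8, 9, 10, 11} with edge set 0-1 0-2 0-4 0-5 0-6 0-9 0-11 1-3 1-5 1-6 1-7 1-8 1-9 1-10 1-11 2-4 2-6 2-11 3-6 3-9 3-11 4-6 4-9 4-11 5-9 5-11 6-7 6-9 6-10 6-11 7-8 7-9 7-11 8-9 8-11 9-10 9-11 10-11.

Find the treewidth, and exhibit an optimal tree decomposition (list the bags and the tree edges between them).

Treewidth 4.
One optimal decomposition is:
Bags: B1 = {0, 1, 6, 9, 11}  B2 = {0, 4, 6, 9, 11}  B3 = {0, 1, 5, 9, 11}  B4 = {1, 6, 7, 9, 11}  B5 = {1, 6, 9, 10, 11}  B6 = {1, 3, 6, 9, 11}  B7 = {0, 2, 4, 6, 11}  B8 = {1, 7, 8, 9, 11}
Tree: B1–B2, B1–B3, B1–B4, B1–B5, B4–B6, B2–B7, B4–B8

Every bag has size at most 5, so the width is 5 − 1 = 4 and tw(G) ≤ 4. For the lower bound, the 5 vertices {1, 7, 8, 9, 11} are pairwise adjacent, and any tree decomposition puts a clique entirely inside one bag — forcing width ≥ 4. Therefore the treewidth is 4.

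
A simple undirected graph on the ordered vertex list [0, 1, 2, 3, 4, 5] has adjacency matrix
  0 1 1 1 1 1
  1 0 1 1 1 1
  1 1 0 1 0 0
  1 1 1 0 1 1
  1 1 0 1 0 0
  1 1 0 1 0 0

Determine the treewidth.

A width-3 tree decomposition is:
Bags: B1 = {0, 1, 3, 4}  B2 = {0, 1, 3, 5}  B3 = {0, 1, 2, 3}
Tree: B1–B2, B2–B3
Every bag has size at most 4, so the width is 4 − 1 = 3 and tw(G) ≤ 3. On the other hand G contains the 4-clique {0, 1, 2, 3}. A clique must lie in a single bag of any decomposition, so no decomposition can have width below 3. Therefore the treewidth is 3.

3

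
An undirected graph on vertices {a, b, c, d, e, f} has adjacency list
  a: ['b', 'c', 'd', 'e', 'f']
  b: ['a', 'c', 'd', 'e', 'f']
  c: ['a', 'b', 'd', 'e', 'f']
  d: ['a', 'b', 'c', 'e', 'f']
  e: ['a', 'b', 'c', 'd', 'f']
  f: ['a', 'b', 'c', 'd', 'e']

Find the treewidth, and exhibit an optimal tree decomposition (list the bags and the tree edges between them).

Treewidth 5.
One optimal decomposition is:
Bags: B1 = {a, b, c, d, e, f}
Tree: (single bag)

With just one bag of size 6, the width is 6 − 1 = 5, so tw(G) ≤ 5. On the other hand G contains the 6-clique {a, b, c, d, e, f}. A clique must lie in a single bag of any decomposition, so no decomposition can have width below 5. Combining the bounds, tw(G) = 5.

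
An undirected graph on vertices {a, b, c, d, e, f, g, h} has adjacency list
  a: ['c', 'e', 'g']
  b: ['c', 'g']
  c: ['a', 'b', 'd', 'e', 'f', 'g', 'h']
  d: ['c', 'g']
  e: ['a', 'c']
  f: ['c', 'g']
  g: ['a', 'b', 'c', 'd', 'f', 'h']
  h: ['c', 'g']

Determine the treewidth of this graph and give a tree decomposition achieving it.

The largest bag has 3 vertices, giving width 2; this decomposition certifies tw(G) ≤ 2. Conversely, {c, d, g} is a clique of size 3, and the vertices of any clique must share a bag in every tree decomposition; so some bag has ≥ 3 vertices and tw(G) ≥ 2. Therefore the treewidth is 2.

Treewidth 2.
One such decomposition:
Bags: B1 = {c, d, g}  B2 = {a, c, g}  B3 = {a, c, e}  B4 = {c, f, g}  B5 = {b, c, g}  B6 = {c, g, h}
Tree: B1–B2, B2–B3, B2–B4, B4–B5, B5–B6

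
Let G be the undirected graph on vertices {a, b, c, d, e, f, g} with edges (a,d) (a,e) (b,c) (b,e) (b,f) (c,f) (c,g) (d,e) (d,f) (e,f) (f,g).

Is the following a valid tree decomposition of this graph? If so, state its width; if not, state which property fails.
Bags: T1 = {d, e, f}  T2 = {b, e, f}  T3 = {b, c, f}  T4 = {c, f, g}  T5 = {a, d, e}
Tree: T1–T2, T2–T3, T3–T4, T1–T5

Yes; width 2.

Every vertex of G appears in some bag (union = {a, b, c, d, e, f, g}); every edge is covered by a bag; and for each vertex v the set of bags containing v is connected in the bag tree. The decomposition is therefore valid. The largest bag has 3 vertices, so the width is 2.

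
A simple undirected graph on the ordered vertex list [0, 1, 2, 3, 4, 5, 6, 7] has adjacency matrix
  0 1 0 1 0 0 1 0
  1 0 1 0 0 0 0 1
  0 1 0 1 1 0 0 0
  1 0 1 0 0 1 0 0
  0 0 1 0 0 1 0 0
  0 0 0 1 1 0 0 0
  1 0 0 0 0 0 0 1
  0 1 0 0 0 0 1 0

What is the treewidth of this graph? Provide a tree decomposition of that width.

The largest bag has 3 vertices, giving width 2; this decomposition certifies tw(G) ≤ 2. For the lower bound, G contains the cycle 5–4–2–3–5, so G is not a forest; only forests have treewidth ≤ 1, hence tw(G) ≥ 2. Combining the bounds, tw(G) = 2.

Treewidth 2.
Bags: B1 = {3, 4, 5}  B2 = {2, 3, 4}  B3 = {0, 2, 3}  B4 = {0, 1, 2}  B5 = {0, 1, 6}  B6 = {1, 6, 7}
Tree: B1–B2, B2–B3, B3–B4, B4–B5, B5–B6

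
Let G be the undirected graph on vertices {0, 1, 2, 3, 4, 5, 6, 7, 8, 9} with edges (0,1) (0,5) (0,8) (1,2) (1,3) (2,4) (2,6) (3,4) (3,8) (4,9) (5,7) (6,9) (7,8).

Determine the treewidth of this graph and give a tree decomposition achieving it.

Treewidth 2.
One optimal decomposition is:
Bags: B1 = {4, 6, 9}  B2 = {2, 4, 6}  B3 = {2, 3, 4}  B4 = {1, 2, 3}  B5 = {1, 3, 8}  B6 = {0, 1, 8}  B7 = {0, 7, 8}  B8 = {0, 5, 7}
Tree: B1–B2, B2–B3, B3–B4, B4–B5, B5–B6, B6–B7, B7–B8

The largest bag has 3 vertices, giving width 2; this decomposition certifies tw(G) ≤ 2. Since 9–6–2–4–9 is a cycle in G, G is not acyclic. Forests are exactly the graphs of treewidth ≤ 1, so tw(G) ≥ 2. Therefore the treewidth is 2.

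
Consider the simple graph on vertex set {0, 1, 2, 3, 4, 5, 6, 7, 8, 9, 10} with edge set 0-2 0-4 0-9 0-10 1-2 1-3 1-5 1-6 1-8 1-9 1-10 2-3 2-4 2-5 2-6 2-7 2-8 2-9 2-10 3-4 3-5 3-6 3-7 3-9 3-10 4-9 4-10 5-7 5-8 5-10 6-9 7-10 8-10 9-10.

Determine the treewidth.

4

A width-4 tree decomposition is:
Bags: B1 = {2, 3, 4, 9, 10}  B2 = {1, 2, 3, 9, 10}  B3 = {1, 2, 3, 5, 10}  B4 = {2, 3, 5, 7, 10}  B5 = {0, 2, 4, 9, 10}  B6 = {1, 2, 3, 6, 9}  B7 = {1, 2, 5, 8, 10}
Tree: B1–B2, B2–B3, B3–B4, B1–B5, B2–B6, B3–B7
The largest bag has 5 vertices, giving width 4; this decomposition certifies tw(G) ≤ 4. On the other hand G contains the 5-clique {0, 2, 4, 9, 10}. A clique must lie in a single bag of any decomposition, so no decomposition can have width below 4. The upper and lower bounds meet at 4, so that is the treewidth.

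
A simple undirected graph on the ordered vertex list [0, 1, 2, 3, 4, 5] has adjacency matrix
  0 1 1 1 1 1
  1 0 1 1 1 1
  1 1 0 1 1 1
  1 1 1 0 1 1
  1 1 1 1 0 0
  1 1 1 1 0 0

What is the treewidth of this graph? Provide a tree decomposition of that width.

Treewidth 4.
One such decomposition:
Bags: B1 = {0, 1, 2, 3, 4}  B2 = {0, 1, 2, 3, 5}
Tree: B1–B2

The largest bag has 5 vertices, giving width 4; this decomposition certifies tw(G) ≤ 4. Conversely, {0, 1, 2, 3, 4} is a clique of size 5, and the vertices of any clique must share a bag in every tree decomposition; so some bag has ≥ 5 vertices and tw(G) ≥ 4. The upper and lower bounds meet at 4, so that is the treewidth.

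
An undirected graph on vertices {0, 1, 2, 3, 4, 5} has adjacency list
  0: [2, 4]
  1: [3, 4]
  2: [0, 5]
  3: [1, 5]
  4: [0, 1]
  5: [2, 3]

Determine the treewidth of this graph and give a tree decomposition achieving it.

Every bag has size at most 3, so the width is 3 − 1 = 2 and tw(G) ≤ 2. For the lower bound, G contains the cycle 0–2–5–3–1–4–0, so G is not a forest; only forests have treewidth ≤ 1, hence tw(G) ≥ 2. Therefore the treewidth is 2.

Treewidth 2.
One such decomposition:
Bags: B1 = {0, 2, 5}  B2 = {0, 3, 5}  B3 = {0, 1, 3}  B4 = {0, 1, 4}
Tree: B1–B2, B2–B3, B3–B4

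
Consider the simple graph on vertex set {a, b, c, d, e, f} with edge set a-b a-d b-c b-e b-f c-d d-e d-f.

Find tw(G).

2

A width-2 tree decomposition is:
Bags: B1 = {b, d, e}  B2 = {b, c, d}  B3 = {b, d, f}  B4 = {a, b, d}
Tree: B1–B2, B2–B3, B3–B4
Each bag holds 3 vertices, so the decomposition has width 2, which upper-bounds the treewidth. For the lower bound, G contains the cycle e–d–c–b–e, so G is not a forest; only forests have treewidth ≤ 1, hence tw(G) ≥ 2. Hence tw(G) = 2 exactly.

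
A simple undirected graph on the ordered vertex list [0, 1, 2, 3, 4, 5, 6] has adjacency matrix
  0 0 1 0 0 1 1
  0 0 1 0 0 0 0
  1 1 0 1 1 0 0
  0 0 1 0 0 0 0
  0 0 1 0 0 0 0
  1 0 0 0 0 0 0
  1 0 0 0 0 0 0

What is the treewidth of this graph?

1

A width-1 tree decomposition is:
Bags: B1 = {0, 2}  B2 = {0, 6}  B3 = {2, 4}  B4 = {1, 2}  B5 = {0, 5}  B6 = {2, 3}
Tree: B1–B2, B1–B3, B3–B4, B2–B5, B4–B6
Every bag has size at most 2, so the width is 2 − 1 = 1 and tw(G) ≤ 1. G has an edge, so its treewidth is at least 1. The upper and lower bounds meet at 1, so that is the treewidth.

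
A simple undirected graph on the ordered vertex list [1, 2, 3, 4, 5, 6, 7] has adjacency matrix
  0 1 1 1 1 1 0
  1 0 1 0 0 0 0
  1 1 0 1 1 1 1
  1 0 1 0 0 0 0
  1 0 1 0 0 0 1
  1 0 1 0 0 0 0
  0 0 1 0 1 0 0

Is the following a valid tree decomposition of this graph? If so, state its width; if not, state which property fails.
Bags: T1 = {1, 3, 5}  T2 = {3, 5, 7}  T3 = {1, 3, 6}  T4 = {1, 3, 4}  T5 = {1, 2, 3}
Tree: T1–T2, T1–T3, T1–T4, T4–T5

Every vertex of G appears in some bag (union = {1, 2, 3, 4, 5, 6, 7}); every edge is covered by a bag; and for each vertex v the set of bags containing v is connected in the bag tree. The decomposition is therefore valid. The largest bag has 3 vertices, so the width is 2.

Yes; width 2.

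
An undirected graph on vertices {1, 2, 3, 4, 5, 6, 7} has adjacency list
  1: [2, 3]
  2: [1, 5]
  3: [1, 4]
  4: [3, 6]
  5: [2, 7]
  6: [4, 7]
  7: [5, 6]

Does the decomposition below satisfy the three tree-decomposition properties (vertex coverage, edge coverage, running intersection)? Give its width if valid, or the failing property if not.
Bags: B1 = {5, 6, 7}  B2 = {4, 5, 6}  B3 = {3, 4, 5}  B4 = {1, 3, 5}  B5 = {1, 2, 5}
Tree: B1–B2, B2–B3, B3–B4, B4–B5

Yes; width 2.

Every vertex of G appears in some bag (union = {1, 2, 3, 4, 5, 6, 7}); every edge is covered by a bag; and for each vertex v the set of bags containing v is connected in the bag tree. The decomposition is therefore valid. The largest bag has 3 vertices, so the width is 2.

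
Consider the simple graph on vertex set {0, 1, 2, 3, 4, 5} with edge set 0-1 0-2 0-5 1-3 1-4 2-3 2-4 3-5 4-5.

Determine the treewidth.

3

A width-3 tree decomposition is:
Bags: B1 = {0, 1, 3, 4}  B2 = {0, 2, 3, 4}  B3 = {0, 3, 4, 5}
Tree: B1–B2, B2–B3
Every bag has size at most 4, so the width is 4 − 1 = 3 and tw(G) ≤ 3. For the lower bound: the 4 vertex sets {1,3}, {2,4}, {0}, {5} are disjoint, each induces a connected subgraph, and every pair is joined by at least one edge of G. Contracting each set to a single vertex therefore yields K_{4} as a minor, and since treewidth is minor-monotone, tw(G) ≥ tw(K_{4}) = 3. Hence tw(G) = 3 exactly.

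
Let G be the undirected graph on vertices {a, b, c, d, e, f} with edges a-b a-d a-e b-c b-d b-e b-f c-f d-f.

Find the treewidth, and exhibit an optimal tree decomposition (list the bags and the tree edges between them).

Treewidth 2.
One optimal decomposition is:
Bags: B1 = {b, d, f}  B2 = {a, b, d}  B3 = {b, c, f}  B4 = {a, b, e}
Tree: B1–B2, B1–B3, B2–B4

Every bag has size at most 3, so the width is 3 − 1 = 2 and tw(G) ≤ 2. Conversely, {a, b, d} is a clique of size 3, and the vertices of any clique must share a bag in every tree decomposition; so some bag has ≥ 3 vertices and tw(G) ≥ 2. Hence tw(G) = 2 exactly.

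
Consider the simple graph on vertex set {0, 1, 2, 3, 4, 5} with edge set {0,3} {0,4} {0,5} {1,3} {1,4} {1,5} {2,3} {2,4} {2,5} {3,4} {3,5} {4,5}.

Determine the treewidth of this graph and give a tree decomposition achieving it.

Every bag has size at most 4, so the width is 4 − 1 = 3 and tw(G) ≤ 3. On the other hand G contains the 4-clique {0, 3, 4, 5}. A clique must lie in a single bag of any decomposition, so no decomposition can have width below 3. Hence tw(G) = 3 exactly.

Treewidth 3.
One optimal decomposition is:
Bags: B1 = {0, 3, 4, 5}  B2 = {2, 3, 4, 5}  B3 = {1, 3, 4, 5}
Tree: B1–B2, B2–B3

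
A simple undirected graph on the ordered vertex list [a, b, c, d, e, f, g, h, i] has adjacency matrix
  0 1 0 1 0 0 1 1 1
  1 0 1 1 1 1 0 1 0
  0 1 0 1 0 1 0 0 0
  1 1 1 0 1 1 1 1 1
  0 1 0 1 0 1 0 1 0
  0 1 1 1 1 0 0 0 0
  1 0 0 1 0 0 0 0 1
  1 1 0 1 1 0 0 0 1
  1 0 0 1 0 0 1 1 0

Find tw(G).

3

A width-3 tree decomposition is:
Bags: B1 = {b, d, e, h}  B2 = {a, b, d, h}  B3 = {b, d, e, f}  B4 = {a, d, h, i}  B5 = {a, d, g, i}  B6 = {b, c, d, f}
Tree: B1–B2, B1–B3, B2–B4, B4–B5, B3–B6
Each bag holds 4 vertices, so the decomposition has width 3, which upper-bounds the treewidth. For the lower bound, the 4 vertices {a, d, g, i} are pairwise adjacent, and any tree decomposition puts a clique entirely inside one bag — forcing width ≥ 3. Therefore the treewidth is 3.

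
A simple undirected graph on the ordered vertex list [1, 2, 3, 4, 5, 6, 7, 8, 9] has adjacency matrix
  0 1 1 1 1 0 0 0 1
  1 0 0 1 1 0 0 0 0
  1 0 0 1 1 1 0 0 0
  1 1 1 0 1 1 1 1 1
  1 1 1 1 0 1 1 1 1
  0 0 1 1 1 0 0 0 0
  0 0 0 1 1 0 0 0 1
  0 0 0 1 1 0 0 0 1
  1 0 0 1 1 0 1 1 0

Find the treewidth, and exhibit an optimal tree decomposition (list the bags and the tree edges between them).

Treewidth 3.
Bags: B1 = {1, 2, 4, 5}  B2 = {1, 3, 4, 5}  B3 = {1, 4, 5, 9}  B4 = {4, 5, 8, 9}  B5 = {4, 5, 7, 9}  B6 = {3, 4, 5, 6}
Tree: B1–B2, B1–B3, B3–B4, B4–B5, B2–B6

Every bag has size at most 4, so the width is 4 − 1 = 3 and tw(G) ≤ 3. For the lower bound, the 4 vertices {4, 5, 8, 9} are pairwise adjacent, and any tree decomposition puts a clique entirely inside one bag — forcing width ≥ 3. Therefore the treewidth is 3.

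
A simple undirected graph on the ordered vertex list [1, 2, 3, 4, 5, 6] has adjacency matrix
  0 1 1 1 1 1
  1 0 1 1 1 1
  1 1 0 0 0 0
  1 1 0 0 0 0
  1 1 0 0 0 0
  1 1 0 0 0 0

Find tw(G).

2

A width-2 tree decomposition is:
Bags: B1 = {1, 2, 4}  B2 = {1, 2, 5}  B3 = {1, 2, 3}  B4 = {1, 2, 6}
Tree: B1–B2, B2–B3, B3–B4
Every bag has size at most 3, so the width is 3 − 1 = 2 and tw(G) ≤ 2. On the other hand G contains the 3-clique {1, 2, 3}. A clique must lie in a single bag of any decomposition, so no decomposition can have width below 2. Combining the bounds, tw(G) = 2.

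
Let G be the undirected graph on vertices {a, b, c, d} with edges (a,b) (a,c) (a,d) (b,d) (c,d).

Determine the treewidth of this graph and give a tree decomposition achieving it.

The largest bag has 3 vertices, giving width 2; this decomposition certifies tw(G) ≤ 2. Conversely, {a, c, d} is a clique of size 3, and the vertices of any clique must share a bag in every tree decomposition; so some bag has ≥ 3 vertices and tw(G) ≥ 2. Therefore the treewidth is 2.

Treewidth 2.
One optimal decomposition is:
Bags: B1 = {a, b, d}  B2 = {a, c, d}
Tree: B1–B2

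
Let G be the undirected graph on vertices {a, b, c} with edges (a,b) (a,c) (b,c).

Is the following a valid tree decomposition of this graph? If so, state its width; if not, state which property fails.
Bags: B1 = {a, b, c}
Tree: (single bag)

Yes; width 2.

Vertex coverage: the bags together contain {a, b, c}, the full vertex set. Edge coverage: each edge of G has both endpoints in at least one bag. Running intersection: for every vertex, the bags containing it form a connected subtree. All three properties hold, so this is a valid tree decomposition of width max|bag| − 1 = 2, and hence tw(G) ≤ 2.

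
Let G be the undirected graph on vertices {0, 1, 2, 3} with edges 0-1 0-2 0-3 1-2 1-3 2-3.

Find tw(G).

A width-3 tree decomposition is:
Bags: B1 = {0, 1, 2, 3}
Tree: (single bag)
With just one bag of size 4, the width is 4 − 1 = 3, so tw(G) ≤ 3. On the other hand G contains the 4-clique {0, 1, 2, 3}. A clique must lie in a single bag of any decomposition, so no decomposition can have width below 3. Combining the bounds, tw(G) = 3.

3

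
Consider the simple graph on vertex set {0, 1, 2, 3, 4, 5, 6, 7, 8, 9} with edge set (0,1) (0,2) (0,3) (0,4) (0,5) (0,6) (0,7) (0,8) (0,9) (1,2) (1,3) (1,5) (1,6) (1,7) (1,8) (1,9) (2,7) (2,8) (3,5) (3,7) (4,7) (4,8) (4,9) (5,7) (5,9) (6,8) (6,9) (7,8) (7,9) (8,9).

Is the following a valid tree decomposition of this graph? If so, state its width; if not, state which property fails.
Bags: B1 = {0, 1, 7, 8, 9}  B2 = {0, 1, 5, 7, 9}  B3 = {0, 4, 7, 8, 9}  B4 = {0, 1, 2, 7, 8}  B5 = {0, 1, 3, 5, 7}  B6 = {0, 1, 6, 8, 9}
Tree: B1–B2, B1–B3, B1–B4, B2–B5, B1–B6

Yes; width 4.

Every vertex of G appears in some bag (union = {0, 1, 2, 3, 4, 5, 6, 7, 8, 9}); every edge is covered by a bag; and for each vertex v the set of bags containing v is connected in the bag tree. The decomposition is therefore valid. The largest bag has 5 vertices, so the width is 4.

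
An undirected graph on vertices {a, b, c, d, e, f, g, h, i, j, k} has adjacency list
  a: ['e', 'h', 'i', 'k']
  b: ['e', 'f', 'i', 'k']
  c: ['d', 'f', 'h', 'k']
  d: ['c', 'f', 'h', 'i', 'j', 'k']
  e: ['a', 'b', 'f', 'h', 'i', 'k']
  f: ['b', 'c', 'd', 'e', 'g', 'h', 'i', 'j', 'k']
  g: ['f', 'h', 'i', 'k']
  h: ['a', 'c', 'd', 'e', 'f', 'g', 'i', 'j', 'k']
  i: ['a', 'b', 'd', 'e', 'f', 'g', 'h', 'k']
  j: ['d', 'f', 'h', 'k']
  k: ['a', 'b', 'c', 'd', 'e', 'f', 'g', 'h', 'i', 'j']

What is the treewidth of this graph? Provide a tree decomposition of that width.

Treewidth 4.
One optimal decomposition is:
Bags: B1 = {e, f, h, i, k}  B2 = {f, g, h, i, k}  B3 = {b, e, f, i, k}  B4 = {d, f, h, i, k}  B5 = {a, e, h, i, k}  B6 = {d, f, h, j, k}  B7 = {c, d, f, h, k}
Tree: B1–B2, B1–B3, B1–B4, B1–B5, B4–B6, B6–B7

Each bag holds 5 vertices, so the decomposition has width 4, which upper-bounds the treewidth. On the other hand G contains the 5-clique {a, e, h, i, k}. A clique must lie in a single bag of any decomposition, so no decomposition can have width below 4. Therefore the treewidth is 4.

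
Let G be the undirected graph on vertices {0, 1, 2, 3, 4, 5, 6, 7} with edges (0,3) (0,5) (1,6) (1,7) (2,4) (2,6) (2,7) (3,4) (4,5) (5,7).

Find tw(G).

A width-2 tree decomposition is:
Bags: B1 = {0, 3, 4}  B2 = {0, 4, 5}  B3 = {2, 4, 5}  B4 = {2, 5, 7}  B5 = {2, 6, 7}  B6 = {1, 6, 7}
Tree: B1–B2, B2–B3, B3–B4, B4–B5, B5–B6
Each bag holds 3 vertices, so the decomposition has width 2, which upper-bounds the treewidth. The edges 3–0–5–4–3 form a cycle, so G is not a tree and its treewidth is at least 2. Hence tw(G) = 2 exactly.

2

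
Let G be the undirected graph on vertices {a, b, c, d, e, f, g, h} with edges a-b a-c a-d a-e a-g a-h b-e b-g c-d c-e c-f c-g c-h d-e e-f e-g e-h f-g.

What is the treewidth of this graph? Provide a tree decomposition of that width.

Treewidth 3.
One such decomposition:
Bags: B1 = {a, c, d, e}  B2 = {a, c, e, g}  B3 = {a, c, e, h}  B4 = {a, b, e, g}  B5 = {c, e, f, g}
Tree: B1–B2, B1–B3, B2–B4, B2–B5

Every bag has size at most 4, so the width is 4 − 1 = 3 and tw(G) ≤ 3. Conversely, {a, c, d, e} is a clique of size 4, and the vertices of any clique must share a bag in every tree decomposition; so some bag has ≥ 4 vertices and tw(G) ≥ 3. Combining the bounds, tw(G) = 3.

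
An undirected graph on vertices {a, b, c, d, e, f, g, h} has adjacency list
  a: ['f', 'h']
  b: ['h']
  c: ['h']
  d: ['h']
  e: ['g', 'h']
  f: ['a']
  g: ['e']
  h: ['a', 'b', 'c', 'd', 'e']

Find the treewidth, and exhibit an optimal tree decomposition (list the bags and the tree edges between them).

Treewidth 1.
Bags: B1 = {a, h}  B2 = {d, h}  B3 = {a, f}  B4 = {e, h}  B5 = {b, h}  B6 = {c, h}  B7 = {e, g}
Tree: B1–B2, B1–B3, B2–B4, B2–B5, B2–B6, B4–B7

Every bag has size at most 2, so the width is 2 − 1 = 1 and tw(G) ≤ 1. Any graph with an edge has treewidth ≥ 1, and G has the edge a–h. The upper and lower bounds meet at 1, so that is the treewidth.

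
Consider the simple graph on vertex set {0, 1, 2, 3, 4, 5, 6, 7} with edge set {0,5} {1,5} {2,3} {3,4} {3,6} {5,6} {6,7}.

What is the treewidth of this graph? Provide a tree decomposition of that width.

Treewidth 1.
One such decomposition:
Bags: B1 = {5, 6}  B2 = {3, 6}  B3 = {0, 5}  B4 = {1, 5}  B5 = {2, 3}  B6 = {6, 7}  B7 = {3, 4}
Tree: B1–B2, B1–B3, B3–B4, B2–B5, B2–B6, B2–B7

Every bag has size at most 2, so the width is 2 − 1 = 1 and tw(G) ≤ 1. Since G has at least one edge (e.g. 6–5), it is not an edgeless graph, so tw(G) ≥ 1. Hence tw(G) = 1 exactly.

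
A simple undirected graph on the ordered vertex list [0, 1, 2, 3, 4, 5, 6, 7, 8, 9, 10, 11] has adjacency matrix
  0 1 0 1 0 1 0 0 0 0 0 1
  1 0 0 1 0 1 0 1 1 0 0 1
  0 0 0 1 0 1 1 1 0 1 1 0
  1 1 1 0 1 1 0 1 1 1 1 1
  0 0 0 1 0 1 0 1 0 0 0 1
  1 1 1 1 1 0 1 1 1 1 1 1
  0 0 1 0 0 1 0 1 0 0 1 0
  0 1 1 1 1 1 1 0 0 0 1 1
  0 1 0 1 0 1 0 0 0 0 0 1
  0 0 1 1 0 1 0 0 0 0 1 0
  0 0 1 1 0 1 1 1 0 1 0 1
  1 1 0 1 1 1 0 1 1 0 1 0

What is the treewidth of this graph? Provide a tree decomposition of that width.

Treewidth 4.
One optimal decomposition is:
Bags: B1 = {2, 3, 5, 7, 10}  B2 = {3, 5, 7, 10, 11}  B3 = {2, 5, 6, 7, 10}  B4 = {1, 3, 5, 7, 11}  B5 = {2, 3, 5, 9, 10}  B6 = {1, 3, 5, 8, 11}  B7 = {0, 1, 3, 5, 11}  B8 = {3, 4, 5, 7, 11}
Tree: B1–B2, B1–B3, B2–B4, B1–B5, B4–B6, B6–B7, B2–B8

Every bag has size at most 5, so the width is 5 − 1 = 4 and tw(G) ≤ 4. Conversely, {2, 3, 5, 9, 10} is a clique of size 5, and the vertices of any clique must share a bag in every tree decomposition; so some bag has ≥ 5 vertices and tw(G) ≥ 4. Hence tw(G) = 4 exactly.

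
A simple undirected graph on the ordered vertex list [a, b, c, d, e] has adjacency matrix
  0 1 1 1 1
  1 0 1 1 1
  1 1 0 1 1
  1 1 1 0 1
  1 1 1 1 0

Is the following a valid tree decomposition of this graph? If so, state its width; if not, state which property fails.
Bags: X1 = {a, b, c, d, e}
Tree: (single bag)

Yes; width 4.

Every vertex of G appears in some bag (union = {a, b, c, d, e}); every edge is covered by a bag; and for each vertex v the set of bags containing v is connected in the bag tree. The decomposition is therefore valid. The largest bag has 5 vertices, so the width is 4.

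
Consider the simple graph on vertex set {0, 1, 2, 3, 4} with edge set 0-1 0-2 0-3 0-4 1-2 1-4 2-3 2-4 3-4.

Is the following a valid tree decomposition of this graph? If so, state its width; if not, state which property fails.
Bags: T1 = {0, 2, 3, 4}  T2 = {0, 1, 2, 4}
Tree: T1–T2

Yes; width 3.

Checking the three conditions: (i) the bags cover all of {0, 1, 2, 3, 4}; (ii) for each edge, some bag contains both endpoints; (iii) the bags containing any fixed vertex form a subtree. All hold, so the decomposition is valid with width 4 − 1 = 3.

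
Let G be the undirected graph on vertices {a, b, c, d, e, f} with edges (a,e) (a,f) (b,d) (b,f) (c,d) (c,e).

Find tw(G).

2

A width-2 tree decomposition is:
Bags: B1 = {b, c, d}  B2 = {b, c, e}  B3 = {a, b, e}  B4 = {a, b, f}
Tree: B1–B2, B2–B3, B3–B4
Each bag holds 3 vertices, so the decomposition has width 2, which upper-bounds the treewidth. For the lower bound, G contains the cycle b–d–c–e–a–f–b, so G is not a forest; only forests have treewidth ≤ 1, hence tw(G) ≥ 2. Therefore the treewidth is 2.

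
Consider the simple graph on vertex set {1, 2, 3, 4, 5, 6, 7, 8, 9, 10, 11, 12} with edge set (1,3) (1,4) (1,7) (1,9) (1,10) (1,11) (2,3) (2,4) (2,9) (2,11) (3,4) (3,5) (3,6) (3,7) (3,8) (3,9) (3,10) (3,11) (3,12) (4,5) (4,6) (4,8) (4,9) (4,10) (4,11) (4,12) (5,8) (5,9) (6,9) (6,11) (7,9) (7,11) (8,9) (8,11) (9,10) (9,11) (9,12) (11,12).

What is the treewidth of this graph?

A width-4 tree decomposition is:
Bags: B1 = {3, 4, 9, 11, 12}  B2 = {2, 3, 4, 9, 11}  B3 = {1, 3, 4, 9, 11}  B4 = {3, 4, 8, 9, 11}  B5 = {1, 3, 4, 9, 10}  B6 = {3, 4, 6, 9, 11}  B7 = {3, 4, 5, 8, 9}  B8 = {1, 3, 7, 9, 11}
Tree: B1–B2, B2–B3, B2–B4, B3–B5, B3–B6, B4–B7, B3–B8
Every bag has size at most 5, so the width is 5 − 1 = 4 and tw(G) ≤ 4. On the other hand G contains the 5-clique {1, 3, 4, 9, 10}. A clique must lie in a single bag of any decomposition, so no decomposition can have width below 4. The upper and lower bounds meet at 4, so that is the treewidth.

4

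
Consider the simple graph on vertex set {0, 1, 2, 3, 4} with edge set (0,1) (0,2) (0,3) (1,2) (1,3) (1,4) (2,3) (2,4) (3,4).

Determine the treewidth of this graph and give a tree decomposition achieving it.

Every bag has size at most 4, so the width is 4 − 1 = 3 and tw(G) ≤ 3. Conversely, {0, 1, 2, 3} is a clique of size 4, and the vertices of any clique must share a bag in every tree decomposition; so some bag has ≥ 4 vertices and tw(G) ≥ 3. Combining the bounds, tw(G) = 3.

Treewidth 3.
Bags: B1 = {1, 2, 3, 4}  B2 = {0, 1, 2, 3}
Tree: B1–B2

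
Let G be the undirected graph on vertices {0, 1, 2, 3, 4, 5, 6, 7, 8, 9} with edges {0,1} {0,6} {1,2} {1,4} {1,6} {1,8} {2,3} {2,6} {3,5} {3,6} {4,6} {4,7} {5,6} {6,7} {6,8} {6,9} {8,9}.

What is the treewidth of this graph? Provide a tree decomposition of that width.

Treewidth 2.
One such decomposition:
Bags: B1 = {2, 3, 6}  B2 = {1, 2, 6}  B3 = {1, 4, 6}  B4 = {1, 6, 8}  B5 = {0, 1, 6}  B6 = {6, 8, 9}  B7 = {4, 6, 7}  B8 = {3, 5, 6}
Tree: B1–B2, B2–B3, B2–B4, B2–B5, B4–B6, B3–B7, B1–B8

The largest bag has 3 vertices, giving width 2; this decomposition certifies tw(G) ≤ 2. For the lower bound, the 3 vertices {0, 1, 6} are pairwise adjacent, and any tree decomposition puts a clique entirely inside one bag — forcing width ≥ 2. Combining the bounds, tw(G) = 2.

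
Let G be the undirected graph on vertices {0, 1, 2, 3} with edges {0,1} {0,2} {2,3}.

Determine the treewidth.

1

A width-1 tree decomposition is:
Bags: B1 = {0, 1}  B2 = {0, 2}  B3 = {2, 3}
Tree: B1–B2, B2–B3
The largest bag has 2 vertices, giving width 1; this decomposition certifies tw(G) ≤ 1. Any graph with an edge has treewidth ≥ 1, and G has the edge 1–0. Combining the bounds, tw(G) = 1.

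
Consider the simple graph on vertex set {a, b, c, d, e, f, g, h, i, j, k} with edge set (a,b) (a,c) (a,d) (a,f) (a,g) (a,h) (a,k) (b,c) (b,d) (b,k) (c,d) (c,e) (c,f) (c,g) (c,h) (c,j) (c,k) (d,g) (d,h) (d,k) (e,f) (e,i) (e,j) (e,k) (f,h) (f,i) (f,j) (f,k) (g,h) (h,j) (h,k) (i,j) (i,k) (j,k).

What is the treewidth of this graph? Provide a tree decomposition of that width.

Treewidth 4.
One such decomposition:
Bags: B1 = {a, c, f, h, k}  B2 = {a, c, d, h, k}  B3 = {c, f, h, j, k}  B4 = {c, e, f, j, k}  B5 = {a, c, d, g, h}  B6 = {e, f, i, j, k}  B7 = {a, b, c, d, k}
Tree: B1–B2, B1–B3, B3–B4, B2–B5, B4–B6, B2–B7

Each bag holds 5 vertices, so the decomposition has width 4, which upper-bounds the treewidth. Conversely, {a, c, d, g, h} is a clique of size 5, and the vertices of any clique must share a bag in every tree decomposition; so some bag has ≥ 5 vertices and tw(G) ≥ 4. The upper and lower bounds meet at 4, so that is the treewidth.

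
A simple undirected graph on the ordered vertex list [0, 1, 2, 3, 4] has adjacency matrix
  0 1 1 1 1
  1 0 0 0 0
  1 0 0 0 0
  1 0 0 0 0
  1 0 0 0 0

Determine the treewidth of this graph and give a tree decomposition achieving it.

Each bag holds 2 vertices, so the decomposition has width 1, which upper-bounds the treewidth. Since G has at least one edge (e.g. 0–4), it is not an edgeless graph, so tw(G) ≥ 1. Therefore the treewidth is 1.

Treewidth 1.
One such decomposition:
Bags: B1 = {0, 4}  B2 = {0, 1}  B3 = {0, 3}  B4 = {0, 2}
Tree: B1–B2, B1–B3, B3–B4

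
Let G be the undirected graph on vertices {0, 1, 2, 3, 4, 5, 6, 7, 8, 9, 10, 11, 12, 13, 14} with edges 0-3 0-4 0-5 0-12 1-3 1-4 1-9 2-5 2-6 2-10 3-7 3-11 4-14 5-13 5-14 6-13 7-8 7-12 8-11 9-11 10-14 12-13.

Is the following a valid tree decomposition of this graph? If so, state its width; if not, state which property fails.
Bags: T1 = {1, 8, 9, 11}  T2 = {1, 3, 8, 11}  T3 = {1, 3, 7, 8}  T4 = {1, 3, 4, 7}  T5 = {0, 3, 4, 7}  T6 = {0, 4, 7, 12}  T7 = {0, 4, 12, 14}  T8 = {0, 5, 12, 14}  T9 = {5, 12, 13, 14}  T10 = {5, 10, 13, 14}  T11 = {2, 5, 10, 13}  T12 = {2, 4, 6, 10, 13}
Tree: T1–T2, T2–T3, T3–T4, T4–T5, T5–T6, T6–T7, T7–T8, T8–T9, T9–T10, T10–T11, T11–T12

A tree decomposition must satisfy three properties: every vertex lies in some bag; for every edge, both endpoints lie together in some bag; and for every vertex, the bags containing it form a connected subtree. Here bags containing vertex 4 are not connected in the tree, so the decomposition is invalid.

No — bags containing vertex 4 are not connected in the tree.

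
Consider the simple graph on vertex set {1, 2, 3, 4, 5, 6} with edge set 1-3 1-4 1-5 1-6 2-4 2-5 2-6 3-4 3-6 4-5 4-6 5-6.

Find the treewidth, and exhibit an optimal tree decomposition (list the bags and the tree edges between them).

Treewidth 3.
One optimal decomposition is:
Bags: B1 = {1, 4, 5, 6}  B2 = {2, 4, 5, 6}  B3 = {1, 3, 4, 6}
Tree: B1–B2, B1–B3

The largest bag has 4 vertices, giving width 3; this decomposition certifies tw(G) ≤ 3. On the other hand G contains the 4-clique {1, 3, 4, 6}. A clique must lie in a single bag of any decomposition, so no decomposition can have width below 3. Therefore the treewidth is 3.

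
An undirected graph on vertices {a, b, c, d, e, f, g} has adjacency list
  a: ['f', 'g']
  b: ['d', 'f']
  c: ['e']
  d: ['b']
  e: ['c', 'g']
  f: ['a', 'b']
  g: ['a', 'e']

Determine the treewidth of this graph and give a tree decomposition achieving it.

The largest bag has 2 vertices, giving width 1; this decomposition certifies tw(G) ≤ 1. Since G has at least one edge (e.g. c–e), it is not an edgeless graph, so tw(G) ≥ 1. The upper and lower bounds meet at 1, so that is the treewidth.

Treewidth 1.
One optimal decomposition is:
Bags: B1 = {c, e}  B2 = {e, g}  B3 = {a, g}  B4 = {a, f}  B5 = {b, f}  B6 = {b, d}
Tree: B1–B2, B2–B3, B3–B4, B4–B5, B5–B6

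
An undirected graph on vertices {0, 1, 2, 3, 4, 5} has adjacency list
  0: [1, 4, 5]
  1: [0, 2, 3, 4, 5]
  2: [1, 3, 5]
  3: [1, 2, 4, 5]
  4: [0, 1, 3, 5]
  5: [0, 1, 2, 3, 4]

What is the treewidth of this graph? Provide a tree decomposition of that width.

Each bag holds 4 vertices, so the decomposition has width 3, which upper-bounds the treewidth. For the lower bound, the 4 vertices {0, 1, 4, 5} are pairwise adjacent, and any tree decomposition puts a clique entirely inside one bag — forcing width ≥ 3. Hence tw(G) = 3 exactly.

Treewidth 3.
One such decomposition:
Bags: B1 = {1, 3, 4, 5}  B2 = {0, 1, 4, 5}  B3 = {1, 2, 3, 5}
Tree: B1–B2, B1–B3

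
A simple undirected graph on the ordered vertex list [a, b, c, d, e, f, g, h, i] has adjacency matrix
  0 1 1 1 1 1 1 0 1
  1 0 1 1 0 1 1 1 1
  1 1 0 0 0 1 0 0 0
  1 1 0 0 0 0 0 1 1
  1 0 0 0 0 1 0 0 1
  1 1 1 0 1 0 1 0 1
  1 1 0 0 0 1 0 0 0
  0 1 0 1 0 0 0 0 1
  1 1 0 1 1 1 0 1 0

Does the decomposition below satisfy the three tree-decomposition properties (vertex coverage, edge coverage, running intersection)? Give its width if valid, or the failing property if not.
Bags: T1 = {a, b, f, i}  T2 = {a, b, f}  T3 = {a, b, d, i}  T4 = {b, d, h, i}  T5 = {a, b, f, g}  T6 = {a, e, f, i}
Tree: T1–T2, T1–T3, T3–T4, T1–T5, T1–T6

No — vertex c appears in no bag.

A tree decomposition must satisfy three properties: every vertex lies in some bag; for every edge, both endpoints lie together in some bag; and for every vertex, the bags containing it form a connected subtree. Here vertex c appears in no bag, so the decomposition is invalid.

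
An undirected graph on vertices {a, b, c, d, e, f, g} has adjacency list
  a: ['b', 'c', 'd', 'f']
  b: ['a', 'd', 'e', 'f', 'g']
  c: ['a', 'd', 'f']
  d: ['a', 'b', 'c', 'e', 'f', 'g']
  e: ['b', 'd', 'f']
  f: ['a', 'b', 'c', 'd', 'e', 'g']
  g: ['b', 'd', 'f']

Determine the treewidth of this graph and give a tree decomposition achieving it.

Each bag holds 4 vertices, so the decomposition has width 3, which upper-bounds the treewidth. On the other hand G contains the 4-clique {a, c, d, f}. A clique must lie in a single bag of any decomposition, so no decomposition can have width below 3. Hence tw(G) = 3 exactly.

Treewidth 3.
One such decomposition:
Bags: B1 = {a, b, d, f}  B2 = {b, d, e, f}  B3 = {b, d, f, g}  B4 = {a, c, d, f}
Tree: B1–B2, B1–B3, B1–B4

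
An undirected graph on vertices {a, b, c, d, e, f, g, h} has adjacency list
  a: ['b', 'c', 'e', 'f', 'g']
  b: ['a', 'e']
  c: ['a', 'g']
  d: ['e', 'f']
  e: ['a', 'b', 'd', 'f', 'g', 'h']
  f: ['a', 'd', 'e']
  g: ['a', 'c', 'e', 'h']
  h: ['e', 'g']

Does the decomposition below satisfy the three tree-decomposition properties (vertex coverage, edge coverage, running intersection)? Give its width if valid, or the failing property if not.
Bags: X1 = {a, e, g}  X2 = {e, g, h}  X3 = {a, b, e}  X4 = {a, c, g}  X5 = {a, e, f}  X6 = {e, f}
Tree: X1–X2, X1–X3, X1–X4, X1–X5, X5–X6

A tree decomposition must satisfy three properties: every vertex lies in some bag; for every edge, both endpoints lie together in some bag; and for every vertex, the bags containing it form a connected subtree. Here vertex d appears in no bag, so the decomposition is invalid.

No — vertex d appears in no bag.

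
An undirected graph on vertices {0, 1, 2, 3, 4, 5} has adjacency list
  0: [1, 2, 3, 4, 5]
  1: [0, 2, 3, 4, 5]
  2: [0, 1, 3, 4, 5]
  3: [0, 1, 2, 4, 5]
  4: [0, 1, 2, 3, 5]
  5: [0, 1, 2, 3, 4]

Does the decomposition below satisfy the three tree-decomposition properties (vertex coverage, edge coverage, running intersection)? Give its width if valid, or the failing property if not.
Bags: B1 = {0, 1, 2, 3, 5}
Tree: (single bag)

No — vertex 4 appears in no bag.

A tree decomposition must satisfy three properties: every vertex lies in some bag; for every edge, both endpoints lie together in some bag; and for every vertex, the bags containing it form a connected subtree. Here vertex 4 appears in no bag, so the decomposition is invalid.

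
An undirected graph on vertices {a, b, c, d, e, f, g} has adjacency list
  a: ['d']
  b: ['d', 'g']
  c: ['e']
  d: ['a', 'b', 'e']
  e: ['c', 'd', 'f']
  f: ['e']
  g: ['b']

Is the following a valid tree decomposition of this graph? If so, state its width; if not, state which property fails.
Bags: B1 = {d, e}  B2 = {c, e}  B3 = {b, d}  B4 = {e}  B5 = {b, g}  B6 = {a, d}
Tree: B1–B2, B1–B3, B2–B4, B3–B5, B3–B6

A tree decomposition must satisfy three properties: every vertex lies in some bag; for every edge, both endpoints lie together in some bag; and for every vertex, the bags containing it form a connected subtree. Here vertex f appears in no bag, so the decomposition is invalid.

No — vertex f appears in no bag.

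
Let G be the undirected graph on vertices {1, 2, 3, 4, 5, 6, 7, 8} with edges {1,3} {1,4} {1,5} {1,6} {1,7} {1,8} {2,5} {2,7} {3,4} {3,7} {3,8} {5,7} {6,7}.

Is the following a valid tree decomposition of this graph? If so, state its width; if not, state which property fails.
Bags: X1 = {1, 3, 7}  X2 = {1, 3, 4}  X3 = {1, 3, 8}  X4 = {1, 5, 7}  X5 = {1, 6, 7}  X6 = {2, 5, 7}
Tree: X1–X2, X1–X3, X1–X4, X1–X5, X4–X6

Every vertex of G appears in some bag (union = {1, 2, 3, 4, 5, 6, 7, 8}); every edge is covered by a bag; and for each vertex v the set of bags containing v is connected in the bag tree. The decomposition is therefore valid. The largest bag has 3 vertices, so the width is 2.

Yes; width 2.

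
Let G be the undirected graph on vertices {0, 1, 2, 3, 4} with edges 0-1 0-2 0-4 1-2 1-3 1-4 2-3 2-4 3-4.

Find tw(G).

A width-3 tree decomposition is:
Bags: B1 = {1, 2, 3, 4}  B2 = {0, 1, 2, 4}
Tree: B1–B2
The largest bag has 4 vertices, giving width 3; this decomposition certifies tw(G) ≤ 3. Conversely, {0, 1, 2, 4} is a clique of size 4, and the vertices of any clique must share a bag in every tree decomposition; so some bag has ≥ 4 vertices and tw(G) ≥ 3. The upper and lower bounds meet at 3, so that is the treewidth.

3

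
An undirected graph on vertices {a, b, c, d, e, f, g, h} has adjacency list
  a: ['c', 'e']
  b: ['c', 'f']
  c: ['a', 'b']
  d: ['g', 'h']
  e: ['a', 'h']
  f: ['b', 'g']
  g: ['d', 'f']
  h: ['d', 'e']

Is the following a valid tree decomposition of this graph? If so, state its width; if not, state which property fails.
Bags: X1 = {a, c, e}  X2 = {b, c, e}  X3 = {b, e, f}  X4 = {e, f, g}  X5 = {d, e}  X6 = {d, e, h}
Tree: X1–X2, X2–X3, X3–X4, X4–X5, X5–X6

No — edge (g,d) lies in no bag.

A tree decomposition must satisfy three properties: every vertex lies in some bag; for every edge, both endpoints lie together in some bag; and for every vertex, the bags containing it form a connected subtree. Here edge (g,d) lies in no bag, so the decomposition is invalid.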